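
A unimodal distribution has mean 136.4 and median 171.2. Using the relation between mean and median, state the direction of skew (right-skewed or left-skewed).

mean − median = 136.4 − 171.2 = -34.8
mean < median ⇒ the longer tail is on the left ⇒ left-skewed (negatively skewed).

left-skewed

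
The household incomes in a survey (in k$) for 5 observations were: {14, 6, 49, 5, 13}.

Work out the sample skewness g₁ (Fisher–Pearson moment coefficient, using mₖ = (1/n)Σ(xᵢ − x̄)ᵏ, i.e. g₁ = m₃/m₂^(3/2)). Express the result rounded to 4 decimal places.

1.3176

x̄ = (14 + 6 + 49 + 5 + 13) / 5 = 17.4000
deviations (xᵢ − x̄): -3.4000, -11.4000, 31.6000, -12.4000, -4.4000
Σ(xᵢ − x̄)² = 1313.2000 ⇒ m₂ = 1313.2000/5 = 262.64000
Σ(xᵢ − x̄)³ = 28041.8400 ⇒ m₃ = 28041.8400/5 = 5608.36800
m₂^(3/2) = 262.64000^(1.5) = 4256.38893
g₁ = m₃ / m₂^(3/2) = 5608.36800 / 4256.38893 ≈ 1.3176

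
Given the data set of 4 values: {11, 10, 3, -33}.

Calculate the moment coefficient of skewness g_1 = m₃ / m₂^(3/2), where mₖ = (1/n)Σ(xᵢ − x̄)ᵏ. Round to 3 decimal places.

-1.058

x̄ = (11 + 10 + 3 - 33) / 4 = -2.2500
deviations (xᵢ − x̄): 13.2500, 12.2500, 5.2500, -30.7500
Σ(xᵢ − x̄)² = 1298.7500 ⇒ m₂ = 1298.7500/4 = 324.68750
Σ(xᵢ − x̄)³ = -24766.8750 ⇒ m₃ = -24766.8750/4 = -6191.71875
m₂^(3/2) = 324.68750^(1.5) = 5850.57234
g_1 = m₃ / m₂^(3/2) = -6191.71875 / 5850.57234 ≈ -1.058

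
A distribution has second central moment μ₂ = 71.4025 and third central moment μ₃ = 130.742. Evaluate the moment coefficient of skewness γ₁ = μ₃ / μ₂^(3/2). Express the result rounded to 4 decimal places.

σ = √μ₂ = √71.4025 = 8.45000
σ³ = μ₂^(3/2) = 603.35113
γ₁ = μ₃/σ³ = 130.742 / 603.35113 ≈ 0.2167

0.2167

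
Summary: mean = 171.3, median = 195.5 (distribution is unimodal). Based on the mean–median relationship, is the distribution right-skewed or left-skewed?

left-skewed

mean − median = 171.3 − 195.5 = -24.2
mean < median ⇒ the longer tail is on the left ⇒ left-skewed (negatively skewed).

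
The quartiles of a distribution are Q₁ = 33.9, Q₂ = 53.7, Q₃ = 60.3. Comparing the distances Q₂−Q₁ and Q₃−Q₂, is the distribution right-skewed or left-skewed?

left-skewed

Q₂ − Q₁ = 19.8;  Q₃ − Q₂ = 6.6
Q₂ − Q₁ > Q₃ − Q₂ ⇒ the lower half is more spread out ⇒ left-skewed.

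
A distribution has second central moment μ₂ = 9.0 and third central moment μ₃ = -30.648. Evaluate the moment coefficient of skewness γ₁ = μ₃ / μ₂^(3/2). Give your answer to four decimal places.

σ = √μ₂ = √9.0 = 3.00000
σ³ = μ₂^(3/2) = 27.00000
γ₁ = μ₃/σ³ = -30.648 / 27.00000 ≈ -1.1351

-1.1351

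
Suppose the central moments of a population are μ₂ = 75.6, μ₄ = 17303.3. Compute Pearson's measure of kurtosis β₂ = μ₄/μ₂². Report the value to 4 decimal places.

3.0275

μ₂² = 75.6² = 5715.36000
μ₄/μ₂² = 17303.3 / 5715.36000 = 3.02751
β₂ ≈ 3.0275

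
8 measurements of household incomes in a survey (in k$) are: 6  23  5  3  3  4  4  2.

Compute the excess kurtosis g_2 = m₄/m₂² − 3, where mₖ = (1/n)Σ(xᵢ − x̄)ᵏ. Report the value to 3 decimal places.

x̄ = 6.2500
Σ(xᵢ − x̄)² = 331.5000 ⇒ m₂ = 41.43750
Σ(xᵢ − x̄)⁴ = 79318.4063 ⇒ m₄ = 9914.80078
m₂² = 1717.06641
g_2 = m₄/m₂² − 3 = 5.77427 − 3 ≈ 2.774

2.774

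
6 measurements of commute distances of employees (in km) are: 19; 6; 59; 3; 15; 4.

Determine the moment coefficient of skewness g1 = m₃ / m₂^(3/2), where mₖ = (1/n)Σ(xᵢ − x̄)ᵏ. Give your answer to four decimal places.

1.4477

x̄ = (19 + 6 + 59 + 3 + 15 + 4) / 6 = 17.6667
deviations (xᵢ − x̄): 1.3333, -11.6667, 41.3333, -14.6667, -2.6667, -13.6667
Σ(xᵢ − x̄)² = 2255.3333 ⇒ m₂ = 2255.3333/6 = 375.88889
Σ(xᵢ − x̄)³ = 63303.5556 ⇒ m₃ = 63303.5556/6 = 10550.59259
m₂^(3/2) = 375.88889^(1.5) = 7287.67896
g1 = m₃ / m₂^(3/2) = 10550.59259 / 7287.67896 ≈ 1.4477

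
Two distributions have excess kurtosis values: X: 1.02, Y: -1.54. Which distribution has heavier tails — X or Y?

Higher excess kurtosis ⇒ heavier tails relative to the normal distribution.
1.02 vs -1.54: the larger is 1.02, so X has heavier tails. (X is leptokurtic — heavier-than-normal tails; the other is platykurtic.)

X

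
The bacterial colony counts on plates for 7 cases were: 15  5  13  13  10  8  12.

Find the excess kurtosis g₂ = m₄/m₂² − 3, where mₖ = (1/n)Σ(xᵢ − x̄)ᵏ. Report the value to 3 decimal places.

x̄ = 10.8571
Σ(xᵢ − x̄)² = 70.8571 ⇒ m₂ = 10.12245
Σ(xᵢ − x̄)⁴ = 1582.5423 ⇒ m₄ = 226.07747
m₂² = 102.46397
g₂ = m₄/m₂² − 3 = 2.20641 − 3 ≈ -0.794

-0.794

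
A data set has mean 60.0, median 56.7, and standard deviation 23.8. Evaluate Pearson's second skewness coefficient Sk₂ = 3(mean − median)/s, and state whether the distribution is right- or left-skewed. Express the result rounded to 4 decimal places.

Sk₂ = 3(60.0 − 56.7) / 23.8 = 3 × 3.3000 / 23.8
    = 9.9000 / 23.8 ≈ 0.4160
Sk₂ > 0 ⇒ mean > median ⇒ right-skewed (positive skew).

0.4160, right-skewed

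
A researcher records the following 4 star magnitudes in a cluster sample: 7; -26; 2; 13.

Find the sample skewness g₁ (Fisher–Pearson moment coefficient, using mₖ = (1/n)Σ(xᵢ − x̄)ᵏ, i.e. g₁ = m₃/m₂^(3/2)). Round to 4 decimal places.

x̄ = (7 - 26 + 2 + 13) / 4 = -1.0000
deviations (xᵢ − x̄): 8.0000, -25.0000, 3.0000, 14.0000
Σ(xᵢ − x̄)² = 894.0000 ⇒ m₂ = 894.0000/4 = 223.50000
Σ(xᵢ − x̄)³ = -12342.0000 ⇒ m₃ = -12342.0000/4 = -3085.50000
m₂^(3/2) = 223.50000^(1.5) = 3341.30631
g₁ = m₃ / m₂^(3/2) = -3085.50000 / 3341.30631 ≈ -0.9234

-0.9234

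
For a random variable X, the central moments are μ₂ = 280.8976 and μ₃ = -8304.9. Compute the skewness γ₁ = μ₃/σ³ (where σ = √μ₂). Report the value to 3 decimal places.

σ = √μ₂ = √280.8976 = 16.76000
σ³ = μ₂^(3/2) = 4707.84378
γ₁ = μ₃/σ³ = -8304.9 / 4707.84378 ≈ -1.764

-1.764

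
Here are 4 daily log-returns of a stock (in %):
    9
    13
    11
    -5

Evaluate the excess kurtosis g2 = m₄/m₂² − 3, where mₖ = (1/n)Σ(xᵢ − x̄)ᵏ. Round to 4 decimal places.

x̄ = 7.0000
Σ(xᵢ − x̄)² = 200.0000 ⇒ m₂ = 50.00000
Σ(xᵢ − x̄)⁴ = 22304.0000 ⇒ m₄ = 5576.00000
m₂² = 2500.00000
g2 = m₄/m₂² − 3 = 2.23040 − 3 ≈ -0.7696

-0.7696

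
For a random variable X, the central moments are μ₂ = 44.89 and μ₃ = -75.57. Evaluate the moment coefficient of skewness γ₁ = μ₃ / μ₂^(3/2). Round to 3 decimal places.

-0.251

σ = √μ₂ = √44.89 = 6.70000
σ³ = μ₂^(3/2) = 300.76300
γ₁ = μ₃/σ³ = -75.57 / 300.76300 ≈ -0.251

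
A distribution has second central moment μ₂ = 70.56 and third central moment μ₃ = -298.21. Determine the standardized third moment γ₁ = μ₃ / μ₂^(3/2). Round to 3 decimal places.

-0.503

σ = √μ₂ = √70.56 = 8.40000
σ³ = μ₂^(3/2) = 592.70400
γ₁ = μ₃/σ³ = -298.21 / 592.70400 ≈ -0.503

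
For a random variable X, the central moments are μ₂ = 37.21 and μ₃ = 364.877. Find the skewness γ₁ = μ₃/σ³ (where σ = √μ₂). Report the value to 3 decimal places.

σ = √μ₂ = √37.21 = 6.10000
σ³ = μ₂^(3/2) = 226.98100
γ₁ = μ₃/σ³ = 364.877 / 226.98100 ≈ 1.608

1.608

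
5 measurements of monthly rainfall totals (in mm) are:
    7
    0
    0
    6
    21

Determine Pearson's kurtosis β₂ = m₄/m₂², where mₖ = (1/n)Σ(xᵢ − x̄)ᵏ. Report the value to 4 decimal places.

2.5853

x̄ = 6.8000
Σ(xᵢ − x̄)² = 294.8000 ⇒ m₂ = 58.96000
Σ(xᵢ − x̄)⁴ = 44935.3760 ⇒ m₄ = 8987.07520
m₂² = 3476.28160
β₂ = m₄/m₂² = 8987.07520 / 3476.28160 ≈ 2.5853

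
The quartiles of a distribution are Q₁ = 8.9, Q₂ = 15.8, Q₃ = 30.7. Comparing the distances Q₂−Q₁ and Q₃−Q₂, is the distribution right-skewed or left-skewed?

Q₂ − Q₁ = 6.9;  Q₃ − Q₂ = 14.9
Q₃ − Q₂ > Q₂ − Q₁ ⇒ the upper half is more spread out ⇒ right-skewed.

right-skewed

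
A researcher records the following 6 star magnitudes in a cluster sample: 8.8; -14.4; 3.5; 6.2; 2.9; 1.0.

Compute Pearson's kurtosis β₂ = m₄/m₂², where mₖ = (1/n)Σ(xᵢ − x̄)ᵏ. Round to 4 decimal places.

x̄ = 1.3333
Σ(xᵢ − x̄)² = 334.2333 ⇒ m₂ = 55.70556
Σ(xᵢ − x̄)⁴ = 64972.1652 ⇒ m₄ = 10828.69420
m₂² = 3103.10892
β₂ = m₄/m₂² = 10828.69420 / 3103.10892 ≈ 3.4896

3.4896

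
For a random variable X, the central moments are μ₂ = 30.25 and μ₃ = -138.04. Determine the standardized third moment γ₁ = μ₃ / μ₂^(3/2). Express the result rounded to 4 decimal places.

σ = √μ₂ = √30.25 = 5.50000
σ³ = μ₂^(3/2) = 166.37500
γ₁ = μ₃/σ³ = -138.04 / 166.37500 ≈ -0.8297

-0.8297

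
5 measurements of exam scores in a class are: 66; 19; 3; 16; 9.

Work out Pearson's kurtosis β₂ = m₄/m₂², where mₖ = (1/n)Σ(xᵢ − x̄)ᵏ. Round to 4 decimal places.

x̄ = 22.6000
Σ(xᵢ − x̄)² = 2509.2000 ⇒ m₂ = 501.84000
Σ(xᵢ − x̄)⁴ = 3731652.8160 ⇒ m₄ = 746330.56320
m₂² = 251843.38560
β₂ = m₄/m₂² = 746330.56320 / 251843.38560 ≈ 2.9635

2.9635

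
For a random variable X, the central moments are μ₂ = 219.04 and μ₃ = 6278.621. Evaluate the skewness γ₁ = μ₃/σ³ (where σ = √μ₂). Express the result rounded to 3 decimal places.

1.937

σ = √μ₂ = √219.04 = 14.80000
σ³ = μ₂^(3/2) = 3241.79200
γ₁ = μ₃/σ³ = 6278.621 / 3241.79200 ≈ 1.937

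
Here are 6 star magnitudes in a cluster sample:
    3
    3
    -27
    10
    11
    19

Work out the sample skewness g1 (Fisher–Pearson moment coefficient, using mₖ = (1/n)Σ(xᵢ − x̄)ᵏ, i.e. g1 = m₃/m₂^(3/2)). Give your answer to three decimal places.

-1.229

x̄ = (3 + 3 - 27 + 10 + 11 + 19) / 6 = 3.1667
deviations (xᵢ − x̄): -0.1667, -0.1667, -30.1667, 6.8333, 7.8333, 15.8333
Σ(xᵢ − x̄)² = 1268.8333 ⇒ m₂ = 1268.8333/6 = 211.47222
Σ(xᵢ − x̄)³ = -22683.4444 ⇒ m₃ = -22683.4444/6 = -3780.57407
m₂^(3/2) = 211.47222^(1.5) = 3075.24693
g1 = m₃ / m₂^(3/2) = -3780.57407 / 3075.24693 ≈ -1.229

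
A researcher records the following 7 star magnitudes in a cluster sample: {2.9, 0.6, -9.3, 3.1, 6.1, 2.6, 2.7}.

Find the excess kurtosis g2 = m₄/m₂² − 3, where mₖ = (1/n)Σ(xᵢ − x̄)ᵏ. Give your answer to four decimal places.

x̄ = 1.2429
Σ(xᵢ − x̄)² = 145.3171 ⇒ m₂ = 20.75959
Σ(xᵢ − x̄)⁴ = 12938.8136 ⇒ m₄ = 1848.40195
m₂² = 430.96065
g2 = m₄/m₂² − 3 = 4.28903 − 3 ≈ 1.2890

1.2890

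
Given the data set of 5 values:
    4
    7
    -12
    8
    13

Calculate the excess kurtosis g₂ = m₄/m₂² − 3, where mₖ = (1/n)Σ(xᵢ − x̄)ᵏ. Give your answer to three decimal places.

x̄ = 4.0000
Σ(xᵢ − x̄)² = 362.0000 ⇒ m₂ = 72.40000
Σ(xᵢ − x̄)⁴ = 72434.0000 ⇒ m₄ = 14486.80000
m₂² = 5241.76000
g₂ = m₄/m₂² − 3 = 2.76373 − 3 ≈ -0.236

-0.236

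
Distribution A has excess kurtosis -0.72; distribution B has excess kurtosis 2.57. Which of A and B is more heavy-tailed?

B

Higher excess kurtosis ⇒ heavier tails relative to the normal distribution.
-0.72 vs 2.57: the larger is 2.57, so B has heavier tails. (B is leptokurtic — heavier-than-normal tails; the other is platykurtic.)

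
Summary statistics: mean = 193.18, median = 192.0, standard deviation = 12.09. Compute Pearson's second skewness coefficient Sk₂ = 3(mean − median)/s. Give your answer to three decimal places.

0.293

Sk₂ = 3(193.18 − 192.0) / 12.09 = 3 × 1.1800 / 12.09
    = 3.5400 / 12.09 ≈ 0.293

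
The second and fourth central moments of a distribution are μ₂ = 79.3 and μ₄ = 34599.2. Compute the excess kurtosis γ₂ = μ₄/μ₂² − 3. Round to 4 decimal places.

μ₂² = 79.3² = 6288.49000
μ₄/μ₂² = 34599.2 / 6288.49000 = 5.50199
γ₂ = 5.50199 − 3 ≈ 2.5020

2.5020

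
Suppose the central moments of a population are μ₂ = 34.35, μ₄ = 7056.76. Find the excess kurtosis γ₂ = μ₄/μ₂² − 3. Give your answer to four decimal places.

μ₂² = 34.35² = 1179.92250
μ₄/μ₂² = 7056.76 / 1179.92250 = 5.98070
γ₂ = 5.98070 − 3 ≈ 2.9807

2.9807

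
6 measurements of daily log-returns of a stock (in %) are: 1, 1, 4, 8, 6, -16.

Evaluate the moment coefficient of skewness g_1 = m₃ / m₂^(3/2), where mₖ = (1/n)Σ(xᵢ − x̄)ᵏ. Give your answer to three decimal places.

x̄ = (1 + 1 + 4 + 8 + 6 - 16) / 6 = 0.6667
deviations (xᵢ − x̄): 0.3333, 0.3333, 3.3333, 7.3333, 5.3333, -16.6667
Σ(xᵢ − x̄)² = 371.3333 ⇒ m₂ = 371.3333/6 = 61.88889
Σ(xᵢ − x̄)³ = -4046.4444 ⇒ m₃ = -4046.4444/6 = -674.40741
m₂^(3/2) = 61.88889^(1.5) = 486.87674
g_1 = m₃ / m₂^(3/2) = -674.40741 / 486.87674 ≈ -1.385

-1.385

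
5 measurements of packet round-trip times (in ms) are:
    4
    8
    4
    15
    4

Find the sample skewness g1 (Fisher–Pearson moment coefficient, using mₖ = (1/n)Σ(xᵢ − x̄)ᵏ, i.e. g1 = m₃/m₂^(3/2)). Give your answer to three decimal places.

1.095

x̄ = (4 + 8 + 4 + 15 + 4) / 5 = 7.0000
deviations (xᵢ − x̄): -3.0000, 1.0000, -3.0000, 8.0000, -3.0000
Σ(xᵢ − x̄)² = 92.0000 ⇒ m₂ = 92.0000/5 = 18.40000
Σ(xᵢ − x̄)³ = 432.0000 ⇒ m₃ = 432.0000/5 = 86.40000
m₂^(3/2) = 18.40000^(1.5) = 78.92721
g1 = m₃ / m₂^(3/2) = 86.40000 / 78.92721 ≈ 1.095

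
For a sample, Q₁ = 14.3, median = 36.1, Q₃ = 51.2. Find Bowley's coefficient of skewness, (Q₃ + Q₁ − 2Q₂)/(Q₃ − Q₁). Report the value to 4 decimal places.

-0.1816

numerator: Q₃ + Q₁ − 2Q₂ = 51.2 + 14.3 − 2×36.1 = -6.7000
denominator: Q₃ − Q₁ = 51.2 − 14.3 = 36.9000
Bowley skewness = -6.7000 / 36.9000 ≈ -0.1816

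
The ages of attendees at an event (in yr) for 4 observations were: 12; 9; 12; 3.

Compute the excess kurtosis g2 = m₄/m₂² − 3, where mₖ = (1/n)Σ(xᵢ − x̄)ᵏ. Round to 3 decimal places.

-1.000

x̄ = 9.0000
Σ(xᵢ − x̄)² = 54.0000 ⇒ m₂ = 13.50000
Σ(xᵢ − x̄)⁴ = 1458.0000 ⇒ m₄ = 364.50000
m₂² = 182.25000
g2 = m₄/m₂² − 3 = 2.00000 − 3 ≈ -1.000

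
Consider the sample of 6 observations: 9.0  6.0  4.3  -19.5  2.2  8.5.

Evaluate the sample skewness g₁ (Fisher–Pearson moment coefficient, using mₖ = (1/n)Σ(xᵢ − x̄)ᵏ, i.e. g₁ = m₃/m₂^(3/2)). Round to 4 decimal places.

x̄ = (9.0 + 6.0 + 4.3 - 19.5 + 2.2 + 8.5) / 6 = 1.7500
deviations (xᵢ − x̄): 7.2500, 4.2500, 2.5500, -21.2500, 0.4500, 6.7500
Σ(xᵢ − x̄)² = 574.4550 ⇒ m₂ = 574.4550/6 = 95.74250
Σ(xᵢ − x̄)³ = -8813.6400 ⇒ m₃ = -8813.6400/6 = -1468.94000
m₂^(3/2) = 95.74250^(1.5) = 936.82214
g₁ = m₃ / m₂^(3/2) = -1468.94000 / 936.82214 ≈ -1.5680

-1.5680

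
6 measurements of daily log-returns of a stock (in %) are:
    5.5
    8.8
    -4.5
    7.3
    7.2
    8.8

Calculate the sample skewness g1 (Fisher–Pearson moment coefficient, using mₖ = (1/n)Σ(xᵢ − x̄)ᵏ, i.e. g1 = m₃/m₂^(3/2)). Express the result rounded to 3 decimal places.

x̄ = (5.5 + 8.8 - 4.5 + 7.3 + 7.2 + 8.8) / 6 = 5.5167
deviations (xᵢ − x̄): -0.0167, 3.2833, -10.0167, 1.7833, 1.6833, 3.2833
Σ(xᵢ − x̄)² = 127.9083 ⇒ m₂ = 127.9083/6 = 21.31806
Σ(xᵢ − x̄)³ = -923.7764 ⇒ m₃ = -923.7764/6 = -153.96274
m₂^(3/2) = 21.31806^(1.5) = 98.42862
g1 = m₃ / m₂^(3/2) = -153.96274 / 98.42862 ≈ -1.564

-1.564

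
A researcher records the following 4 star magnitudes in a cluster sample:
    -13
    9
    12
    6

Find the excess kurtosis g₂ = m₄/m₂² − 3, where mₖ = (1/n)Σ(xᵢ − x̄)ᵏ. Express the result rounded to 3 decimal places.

-0.787

x̄ = 3.5000
Σ(xᵢ − x̄)² = 381.0000 ⇒ m₂ = 95.25000
Σ(xᵢ − x̄)⁴ = 80294.2500 ⇒ m₄ = 20073.56250
m₂² = 9072.56250
g₂ = m₄/m₂² − 3 = 2.21256 − 3 ≈ -0.787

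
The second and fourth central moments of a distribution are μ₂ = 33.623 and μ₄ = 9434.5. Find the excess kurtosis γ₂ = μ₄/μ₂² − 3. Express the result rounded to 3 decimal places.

5.345

μ₂² = 33.623² = 1130.50613
μ₄/μ₂² = 9434.5 / 1130.50613 = 8.34538
γ₂ = 8.34538 − 3 ≈ 5.345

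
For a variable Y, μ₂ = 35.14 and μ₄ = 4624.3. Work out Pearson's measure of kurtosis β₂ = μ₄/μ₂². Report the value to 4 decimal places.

μ₂² = 35.14² = 1234.81960
μ₄/μ₂² = 4624.3 / 1234.81960 = 3.74492
β₂ ≈ 3.7449

3.7449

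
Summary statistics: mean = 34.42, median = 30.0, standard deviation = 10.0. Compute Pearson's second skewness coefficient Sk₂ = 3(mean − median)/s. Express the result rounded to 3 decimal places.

1.326

Sk₂ = 3(34.42 − 30.0) / 10.0 = 3 × 4.4200 / 10.0
    = 13.2600 / 10.0 ≈ 1.326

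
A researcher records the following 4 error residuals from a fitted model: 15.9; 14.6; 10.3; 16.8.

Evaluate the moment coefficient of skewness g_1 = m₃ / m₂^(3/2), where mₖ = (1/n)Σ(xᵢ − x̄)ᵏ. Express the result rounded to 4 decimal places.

-0.8344

x̄ = (15.9 + 14.6 + 10.3 + 16.8) / 4 = 14.4000
deviations (xᵢ − x̄): 1.5000, 0.2000, -4.1000, 2.4000
Σ(xᵢ − x̄)² = 24.8600 ⇒ m₂ = 24.8600/4 = 6.21500
Σ(xᵢ − x̄)³ = -51.7140 ⇒ m₃ = -51.7140/4 = -12.92850
m₂^(3/2) = 6.21500^(1.5) = 15.49393
g_1 = m₃ / m₂^(3/2) = -12.92850 / 15.49393 ≈ -0.8344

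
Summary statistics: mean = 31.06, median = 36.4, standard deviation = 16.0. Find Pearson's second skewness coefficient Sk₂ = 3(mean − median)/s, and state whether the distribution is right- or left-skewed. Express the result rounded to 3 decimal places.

Sk₂ = 3(31.06 − 36.4) / 16.0 = 3 × -5.3400 / 16.0
    = -16.0200 / 16.0 ≈ -1.001
Sk₂ < 0 ⇒ mean < median ⇒ left-skewed (negative skew).

-1.001, left-skewed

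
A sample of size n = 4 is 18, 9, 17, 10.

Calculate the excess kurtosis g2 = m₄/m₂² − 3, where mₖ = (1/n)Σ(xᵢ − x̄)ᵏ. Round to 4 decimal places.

-1.9394

x̄ = 13.5000
Σ(xᵢ − x̄)² = 65.0000 ⇒ m₂ = 16.25000
Σ(xᵢ − x̄)⁴ = 1120.2500 ⇒ m₄ = 280.06250
m₂² = 264.06250
g2 = m₄/m₂² − 3 = 1.06059 − 3 ≈ -1.9394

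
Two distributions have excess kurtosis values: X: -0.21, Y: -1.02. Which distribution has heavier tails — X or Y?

X

Higher excess kurtosis ⇒ heavier tails relative to the normal distribution.
-0.21 vs -1.02: the larger is -0.21, so X has heavier tails.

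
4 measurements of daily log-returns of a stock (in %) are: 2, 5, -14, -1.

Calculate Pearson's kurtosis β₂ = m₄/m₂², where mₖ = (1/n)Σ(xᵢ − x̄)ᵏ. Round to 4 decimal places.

2.1219

x̄ = -2.0000
Σ(xᵢ − x̄)² = 210.0000 ⇒ m₂ = 52.50000
Σ(xᵢ − x̄)⁴ = 23394.0000 ⇒ m₄ = 5848.50000
m₂² = 2756.25000
β₂ = m₄/m₂² = 5848.50000 / 2756.25000 ≈ 2.1219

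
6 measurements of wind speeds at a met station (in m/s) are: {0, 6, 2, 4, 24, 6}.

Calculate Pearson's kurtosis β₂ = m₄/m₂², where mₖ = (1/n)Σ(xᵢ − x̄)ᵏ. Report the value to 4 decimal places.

x̄ = 7.0000
Σ(xᵢ − x̄)² = 374.0000 ⇒ m₂ = 62.33333
Σ(xᵢ − x̄)⁴ = 86630.0000 ⇒ m₄ = 14438.33333
m₂² = 3885.44444
β₂ = m₄/m₂² = 14438.33333 / 3885.44444 ≈ 3.7160

3.7160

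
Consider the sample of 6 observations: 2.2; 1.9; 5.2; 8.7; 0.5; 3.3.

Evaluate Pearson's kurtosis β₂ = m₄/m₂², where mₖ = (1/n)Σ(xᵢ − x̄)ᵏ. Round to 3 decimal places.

2.501

x̄ = 3.6333
Σ(xᵢ − x̄)² = 43.1133 ⇒ m₂ = 7.18556
Σ(xᵢ − x̄)⁴ = 774.6788 ⇒ m₄ = 129.11313
m₂² = 51.63221
β₂ = m₄/m₂² = 129.11313 / 51.63221 ≈ 2.501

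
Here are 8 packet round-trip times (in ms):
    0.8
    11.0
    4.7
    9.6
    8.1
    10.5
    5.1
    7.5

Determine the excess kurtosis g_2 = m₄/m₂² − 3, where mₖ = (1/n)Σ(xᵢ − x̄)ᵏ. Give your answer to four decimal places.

x̄ = 7.1625
Σ(xᵢ − x̄)² = 83.5988 ⇒ m₂ = 10.44984
Σ(xᵢ − x̄)⁴ = 2070.6390 ⇒ m₄ = 258.82987
m₂² = 109.19923
g_2 = m₄/m₂² − 3 = 2.37025 − 3 ≈ -0.6297

-0.6297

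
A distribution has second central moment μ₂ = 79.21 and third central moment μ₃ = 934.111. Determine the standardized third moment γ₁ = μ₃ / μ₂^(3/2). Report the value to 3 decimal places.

1.325

σ = √μ₂ = √79.21 = 8.90000
σ³ = μ₂^(3/2) = 704.96900
γ₁ = μ₃/σ³ = 934.111 / 704.96900 ≈ 1.325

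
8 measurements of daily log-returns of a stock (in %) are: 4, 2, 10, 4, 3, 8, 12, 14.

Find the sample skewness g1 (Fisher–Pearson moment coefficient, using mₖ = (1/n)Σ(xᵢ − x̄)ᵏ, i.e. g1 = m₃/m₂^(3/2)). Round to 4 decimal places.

0.3303

x̄ = (4 + 2 + 10 + 4 + 3 + 8 + 12 + 14) / 8 = 7.1250
deviations (xᵢ − x̄): -3.1250, -5.1250, 2.8750, -3.1250, -4.1250, 0.8750, 4.8750, 6.8750
Σ(xᵢ − x̄)² = 142.8750 ⇒ m₂ = 142.8750/8 = 17.85938
Σ(xᵢ − x̄)³ = 199.4063 ⇒ m₃ = 199.4063/8 = 24.92578
m₂^(3/2) = 17.85938^(1.5) = 75.47435
g1 = m₃ / m₂^(3/2) = 24.92578 / 75.47435 ≈ 0.3303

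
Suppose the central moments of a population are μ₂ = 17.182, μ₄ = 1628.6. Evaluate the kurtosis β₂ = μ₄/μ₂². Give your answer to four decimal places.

μ₂² = 17.182² = 295.22112
μ₄/μ₂² = 1628.6 / 295.22112 = 5.51654
β₂ ≈ 5.5165

5.5165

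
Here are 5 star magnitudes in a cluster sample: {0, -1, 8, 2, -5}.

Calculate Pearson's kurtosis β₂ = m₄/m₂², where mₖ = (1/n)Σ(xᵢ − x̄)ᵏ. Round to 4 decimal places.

2.3239

x̄ = 0.8000
Σ(xᵢ − x̄)² = 90.8000 ⇒ m₂ = 18.16000
Σ(xᵢ − x̄)⁴ = 3832.0160 ⇒ m₄ = 766.40320
m₂² = 329.78560
β₂ = m₄/m₂² = 766.40320 / 329.78560 ≈ 2.3239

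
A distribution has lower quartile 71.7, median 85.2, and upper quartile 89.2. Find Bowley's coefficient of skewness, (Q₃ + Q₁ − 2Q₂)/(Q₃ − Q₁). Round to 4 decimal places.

numerator: Q₃ + Q₁ − 2Q₂ = 89.2 + 71.7 − 2×85.2 = -9.5000
denominator: Q₃ − Q₁ = 89.2 − 71.7 = 17.5000
Bowley skewness = -9.5000 / 17.5000 ≈ -0.5429

-0.5429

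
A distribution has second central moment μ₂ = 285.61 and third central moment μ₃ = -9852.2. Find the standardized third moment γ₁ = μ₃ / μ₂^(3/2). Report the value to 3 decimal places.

σ = √μ₂ = √285.61 = 16.90000
σ³ = μ₂^(3/2) = 4826.80900
γ₁ = μ₃/σ³ = -9852.2 / 4826.80900 ≈ -2.041

-2.041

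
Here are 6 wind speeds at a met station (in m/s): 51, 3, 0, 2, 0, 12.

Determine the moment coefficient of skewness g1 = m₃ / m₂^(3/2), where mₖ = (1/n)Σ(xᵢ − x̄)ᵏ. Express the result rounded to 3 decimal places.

1.607

x̄ = (51 + 3 + 0 + 2 + 0 + 12) / 6 = 11.3333
deviations (xᵢ − x̄): 39.6667, -8.3333, -11.3333, -9.3333, -11.3333, 0.6667
Σ(xᵢ − x̄)² = 1987.3333 ⇒ m₂ = 1987.3333/6 = 331.22222
Σ(xᵢ − x̄)³ = 58110.4444 ⇒ m₃ = 58110.4444/6 = 9685.07407
m₂^(3/2) = 331.22222^(1.5) = 6028.08267
g1 = m₃ / m₂^(3/2) = 9685.07407 / 6028.08267 ≈ 1.607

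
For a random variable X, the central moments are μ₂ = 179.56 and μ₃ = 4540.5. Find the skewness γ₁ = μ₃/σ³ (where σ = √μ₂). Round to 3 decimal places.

σ = √μ₂ = √179.56 = 13.40000
σ³ = μ₂^(3/2) = 2406.10400
γ₁ = μ₃/σ³ = 4540.5 / 2406.10400 ≈ 1.887

1.887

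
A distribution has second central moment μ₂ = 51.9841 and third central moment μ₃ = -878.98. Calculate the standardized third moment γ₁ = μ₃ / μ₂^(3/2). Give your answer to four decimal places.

-2.3452

σ = √μ₂ = √51.9841 = 7.21000
σ³ = μ₂^(3/2) = 374.80536
γ₁ = μ₃/σ³ = -878.98 / 374.80536 ≈ -2.3452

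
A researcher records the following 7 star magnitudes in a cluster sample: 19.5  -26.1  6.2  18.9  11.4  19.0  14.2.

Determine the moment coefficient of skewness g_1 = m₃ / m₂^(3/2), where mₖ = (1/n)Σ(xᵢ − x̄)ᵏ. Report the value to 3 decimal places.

x̄ = (19.5 - 26.1 + 6.2 + 18.9 + 11.4 + 19.0 + 14.2) / 7 = 9.0143
deviations (xᵢ − x̄): 10.4857, -35.1143, -2.8143, 9.8857, 2.3857, 9.9857, 5.1857
Σ(xᵢ − x̄)² = 1580.9086 ⇒ m₂ = 1580.9086/7 = 225.84408
Σ(xᵢ − x̄)³ = -40050.9002 ⇒ m₃ = -40050.9002/7 = -5721.55718
m₂^(3/2) = 225.84408^(1.5) = 3394.00964
g_1 = m₃ / m₂^(3/2) = -5721.55718 / 3394.00964 ≈ -1.686

-1.686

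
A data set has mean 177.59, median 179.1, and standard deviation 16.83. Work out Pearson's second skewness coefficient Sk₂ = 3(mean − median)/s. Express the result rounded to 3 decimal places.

Sk₂ = 3(177.59 − 179.1) / 16.83 = 3 × -1.5100 / 16.83
    = -4.5300 / 16.83 ≈ -0.269

-0.269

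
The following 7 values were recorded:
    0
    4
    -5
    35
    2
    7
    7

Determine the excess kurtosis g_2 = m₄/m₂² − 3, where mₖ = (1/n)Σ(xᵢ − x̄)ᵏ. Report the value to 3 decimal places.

1.298

x̄ = 7.1429
Σ(xᵢ − x̄)² = 1010.8571 ⇒ m₂ = 144.40816
Σ(xᵢ − x̄)⁴ = 627349.0729 ⇒ m₄ = 89621.29613
m₂² = 20853.71762
g_2 = m₄/m₂² − 3 = 4.29762 − 3 ≈ 1.298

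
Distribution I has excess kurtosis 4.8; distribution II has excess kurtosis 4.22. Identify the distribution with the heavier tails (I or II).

Higher excess kurtosis ⇒ heavier tails relative to the normal distribution.
4.8 vs 4.22: the larger is 4.8, so I has heavier tails.

I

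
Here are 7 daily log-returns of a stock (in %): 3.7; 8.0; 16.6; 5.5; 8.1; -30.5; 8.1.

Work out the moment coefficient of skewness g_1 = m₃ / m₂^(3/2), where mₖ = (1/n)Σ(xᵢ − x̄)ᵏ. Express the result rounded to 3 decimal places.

x̄ = (3.7 + 8.0 + 16.6 + 5.5 + 8.1 - 30.5 + 8.1) / 7 = 2.7857
deviations (xᵢ − x̄): 0.9143, 5.2143, 13.8143, 2.7143, 5.3143, -33.2857, 5.3143
Σ(xᵢ − x̄)² = 1390.6486 ⇒ m₂ = 1390.6486/7 = 198.66408
Σ(xᵢ − x̄)³ = -33779.5918 ⇒ m₃ = -33779.5918/7 = -4825.65597
m₂^(3/2) = 198.66408^(1.5) = 2800.13539
g_1 = m₃ / m₂^(3/2) = -4825.65597 / 2800.13539 ≈ -1.723

-1.723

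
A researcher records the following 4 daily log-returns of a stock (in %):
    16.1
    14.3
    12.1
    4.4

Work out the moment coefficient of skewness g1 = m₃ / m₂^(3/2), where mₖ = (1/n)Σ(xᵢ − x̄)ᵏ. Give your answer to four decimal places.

-0.8233

x̄ = (16.1 + 14.3 + 12.1 + 4.4) / 4 = 11.7250
deviations (xᵢ − x̄): 4.3750, 2.5750, 0.3750, -7.3250
Σ(xᵢ − x̄)² = 79.5675 ⇒ m₂ = 79.5675/4 = 19.89188
Σ(xᵢ − x̄)³ = -292.1606 ⇒ m₃ = -292.1606/4 = -73.04016
m₂^(3/2) = 19.89188^(1.5) = 88.71838
g1 = m₃ / m₂^(3/2) = -73.04016 / 88.71838 ≈ -0.8233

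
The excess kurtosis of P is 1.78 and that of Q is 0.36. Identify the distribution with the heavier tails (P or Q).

Higher excess kurtosis ⇒ heavier tails relative to the normal distribution.
1.78 vs 0.36: the larger is 1.78, so P has heavier tails.

P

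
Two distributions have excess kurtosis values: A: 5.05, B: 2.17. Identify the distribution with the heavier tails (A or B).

Higher excess kurtosis ⇒ heavier tails relative to the normal distribution.
5.05 vs 2.17: the larger is 5.05, so A has heavier tails.

A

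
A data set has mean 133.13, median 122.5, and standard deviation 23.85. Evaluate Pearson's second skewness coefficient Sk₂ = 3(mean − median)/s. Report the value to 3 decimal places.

Sk₂ = 3(133.13 − 122.5) / 23.85 = 3 × 10.6300 / 23.85
    = 31.8900 / 23.85 ≈ 1.337

1.337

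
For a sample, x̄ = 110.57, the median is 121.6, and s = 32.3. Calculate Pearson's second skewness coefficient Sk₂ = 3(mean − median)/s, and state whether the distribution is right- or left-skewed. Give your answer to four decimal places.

Sk₂ = 3(110.57 − 121.6) / 32.3 = 3 × -11.0300 / 32.3
    = -33.0900 / 32.3 ≈ -1.0245
Sk₂ < 0 ⇒ mean < median ⇒ left-skewed (negative skew).

-1.0245, left-skewed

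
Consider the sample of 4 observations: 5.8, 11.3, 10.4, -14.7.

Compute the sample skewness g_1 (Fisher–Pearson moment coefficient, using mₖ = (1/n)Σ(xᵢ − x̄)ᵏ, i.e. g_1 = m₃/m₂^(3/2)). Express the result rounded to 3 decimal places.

-1.027

x̄ = (5.8 + 11.3 + 10.4 - 14.7) / 4 = 3.2000
deviations (xᵢ − x̄): 2.6000, 8.1000, 7.2000, -17.9000
Σ(xᵢ − x̄)² = 444.6200 ⇒ m₂ = 444.6200/4 = 111.15500
Σ(xᵢ − x̄)³ = -4813.0740 ⇒ m₃ = -4813.0740/4 = -1203.26850
m₂^(3/2) = 111.15500^(1.5) = 1171.90796
g_1 = m₃ / m₂^(3/2) = -1203.26850 / 1171.90796 ≈ -1.027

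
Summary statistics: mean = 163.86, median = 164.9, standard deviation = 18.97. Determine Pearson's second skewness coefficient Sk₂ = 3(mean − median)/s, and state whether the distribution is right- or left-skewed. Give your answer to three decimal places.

-0.164, left-skewed

Sk₂ = 3(163.86 − 164.9) / 18.97 = 3 × -1.0400 / 18.97
    = -3.1200 / 18.97 ≈ -0.164
Sk₂ < 0 ⇒ mean < median ⇒ left-skewed (negative skew).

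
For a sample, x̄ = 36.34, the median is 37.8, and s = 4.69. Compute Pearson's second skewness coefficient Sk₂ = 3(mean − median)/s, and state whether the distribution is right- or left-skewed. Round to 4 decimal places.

-0.9339, left-skewed

Sk₂ = 3(36.34 − 37.8) / 4.69 = 3 × -1.4600 / 4.69
    = -4.3800 / 4.69 ≈ -0.9339
Sk₂ < 0 ⇒ mean < median ⇒ left-skewed (negative skew).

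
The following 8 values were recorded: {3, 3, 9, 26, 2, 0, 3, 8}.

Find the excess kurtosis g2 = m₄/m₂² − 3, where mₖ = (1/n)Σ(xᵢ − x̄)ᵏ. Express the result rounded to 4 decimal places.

x̄ = 6.7500
Σ(xᵢ − x̄)² = 487.5000 ⇒ m₂ = 60.93750
Σ(xᵢ − x̄)⁴ = 140522.9063 ⇒ m₄ = 17565.36328
m₂² = 3713.37891
g2 = m₄/m₂² − 3 = 4.73029 − 3 ≈ 1.7303

1.7303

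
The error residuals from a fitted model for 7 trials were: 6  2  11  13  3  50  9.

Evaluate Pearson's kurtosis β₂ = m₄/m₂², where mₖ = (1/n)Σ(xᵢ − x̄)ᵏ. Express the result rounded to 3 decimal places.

4.639

x̄ = 13.4286
Σ(xᵢ − x̄)² = 1657.7143 ⇒ m₂ = 236.81633
Σ(xᵢ − x̄)⁴ = 1821176.2915 ⇒ m₄ = 260168.04165
m₂² = 56081.97251
β₂ = m₄/m₂² = 260168.04165 / 56081.97251 ≈ 4.639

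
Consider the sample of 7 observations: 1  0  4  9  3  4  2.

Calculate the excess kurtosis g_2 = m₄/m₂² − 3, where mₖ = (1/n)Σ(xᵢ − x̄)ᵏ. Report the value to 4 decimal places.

x̄ = 3.2857
Σ(xᵢ − x̄)² = 51.4286 ⇒ m₂ = 7.34694
Σ(xᵢ − x̄)⁴ = 1213.3294 ⇒ m₄ = 173.33278
m₂² = 53.97751
g_2 = m₄/m₂² − 3 = 3.21120 − 3 ≈ 0.2112

0.2112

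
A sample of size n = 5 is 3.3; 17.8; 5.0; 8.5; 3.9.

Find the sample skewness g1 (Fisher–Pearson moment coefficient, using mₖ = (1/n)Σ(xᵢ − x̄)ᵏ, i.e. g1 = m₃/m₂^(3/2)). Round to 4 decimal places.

1.1302

x̄ = (3.3 + 17.8 + 5.0 + 8.5 + 3.9) / 5 = 7.7000
deviations (xᵢ − x̄): -4.4000, 10.1000, -2.7000, 0.8000, -3.8000
Σ(xᵢ − x̄)² = 143.7400 ⇒ m₂ = 143.7400/5 = 28.74800
Σ(xᵢ − x̄)³ = 871.0740 ⇒ m₃ = 871.0740/5 = 174.21480
m₂^(3/2) = 28.74800^(1.5) = 154.13862
g1 = m₃ / m₂^(3/2) = 174.21480 / 154.13862 ≈ 1.1302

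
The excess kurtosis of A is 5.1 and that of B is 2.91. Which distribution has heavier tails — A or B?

A

Higher excess kurtosis ⇒ heavier tails relative to the normal distribution.
5.1 vs 2.91: the larger is 5.1, so A has heavier tails.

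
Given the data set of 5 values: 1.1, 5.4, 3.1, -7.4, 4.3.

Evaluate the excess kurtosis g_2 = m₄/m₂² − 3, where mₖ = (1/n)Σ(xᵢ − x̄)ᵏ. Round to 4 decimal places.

-0.2205

x̄ = 1.3000
Σ(xᵢ − x̄)² = 104.7800 ⇒ m₂ = 20.95600
Σ(xᵢ − x̄)⁴ = 6103.0514 ⇒ m₄ = 1220.61028
m₂² = 439.15394
g_2 = m₄/m₂² − 3 = 2.77946 − 3 ≈ -0.2205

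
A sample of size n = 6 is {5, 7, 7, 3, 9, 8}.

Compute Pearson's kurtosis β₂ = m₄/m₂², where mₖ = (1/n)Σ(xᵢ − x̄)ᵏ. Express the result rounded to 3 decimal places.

x̄ = 6.5000
Σ(xᵢ − x̄)² = 23.5000 ⇒ m₂ = 3.91667
Σ(xᵢ − x̄)⁴ = 199.3750 ⇒ m₄ = 33.22917
m₂² = 15.34028
β₂ = m₄/m₂² = 33.22917 / 15.34028 ≈ 2.166

2.166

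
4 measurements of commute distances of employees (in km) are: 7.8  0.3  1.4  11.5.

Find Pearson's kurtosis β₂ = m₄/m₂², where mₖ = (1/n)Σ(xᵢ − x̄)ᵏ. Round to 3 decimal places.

1.326

x̄ = 5.2500
Σ(xᵢ − x̄)² = 84.8900 ⇒ m₂ = 21.22250
Σ(xᵢ − x̄)⁴ = 2388.2404 ⇒ m₄ = 597.06011
m₂² = 450.39451
β₂ = m₄/m₂² = 597.06011 / 450.39451 ≈ 1.326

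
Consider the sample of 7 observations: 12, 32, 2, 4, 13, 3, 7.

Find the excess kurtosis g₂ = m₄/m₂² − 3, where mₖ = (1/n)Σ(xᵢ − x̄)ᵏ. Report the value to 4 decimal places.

x̄ = 10.4286
Σ(xᵢ − x̄)² = 653.7143 ⇒ m₂ = 93.38776
Σ(xᵢ − x̄)⁴ = 226516.6997 ⇒ m₄ = 32359.52853
m₂² = 8721.27280
g₂ = m₄/m₂² − 3 = 3.71041 − 3 ≈ 0.7104

0.7104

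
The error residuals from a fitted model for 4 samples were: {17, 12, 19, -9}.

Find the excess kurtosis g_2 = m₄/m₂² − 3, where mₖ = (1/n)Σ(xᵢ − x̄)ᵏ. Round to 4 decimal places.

x̄ = 9.7500
Σ(xᵢ − x̄)² = 494.7500 ⇒ m₂ = 123.68750
Σ(xᵢ − x̄)⁴ = 133705.5781 ⇒ m₄ = 33426.39453
m₂² = 15298.59766
g_2 = m₄/m₂² − 3 = 2.18493 − 3 ≈ -0.8151

-0.8151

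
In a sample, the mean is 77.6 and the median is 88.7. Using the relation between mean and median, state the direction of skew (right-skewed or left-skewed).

left-skewed

mean − median = 77.6 − 88.7 = -11.1
mean < median ⇒ the longer tail is on the left ⇒ left-skewed (negatively skewed).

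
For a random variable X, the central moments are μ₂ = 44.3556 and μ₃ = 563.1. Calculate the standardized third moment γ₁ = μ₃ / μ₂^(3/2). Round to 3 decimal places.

σ = √μ₂ = √44.3556 = 6.66000
σ³ = μ₂^(3/2) = 295.40830
γ₁ = μ₃/σ³ = 563.1 / 295.40830 ≈ 1.906

1.906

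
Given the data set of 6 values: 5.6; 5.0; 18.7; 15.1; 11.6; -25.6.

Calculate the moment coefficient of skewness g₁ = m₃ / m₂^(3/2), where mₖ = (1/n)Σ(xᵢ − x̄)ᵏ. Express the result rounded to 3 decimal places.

-1.354

x̄ = (5.6 + 5.0 + 18.7 + 15.1 + 11.6 - 25.6) / 6 = 5.0667
deviations (xᵢ − x̄): 0.5333, -0.0667, 13.6333, 10.0333, 6.5333, -30.6667
Σ(xᵢ − x̄)² = 1269.9533 ⇒ m₂ = 1269.9533/6 = 211.65889
Σ(xᵢ − x̄)³ = -25017.2424 ⇒ m₃ = -25017.2424/6 = -4169.54041
m₂^(3/2) = 211.65889^(1.5) = 3079.31961
g₁ = m₃ / m₂^(3/2) = -4169.54041 / 3079.31961 ≈ -1.354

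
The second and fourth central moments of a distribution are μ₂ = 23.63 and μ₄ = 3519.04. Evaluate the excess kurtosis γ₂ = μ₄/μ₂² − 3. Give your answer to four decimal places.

3.3023

μ₂² = 23.63² = 558.37690
μ₄/μ₂² = 3519.04 / 558.37690 = 6.30227
γ₂ = 6.30227 − 3 ≈ 3.3023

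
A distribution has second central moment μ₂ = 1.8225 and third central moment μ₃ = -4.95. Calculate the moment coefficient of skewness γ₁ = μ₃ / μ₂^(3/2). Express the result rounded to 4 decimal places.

-2.0119

σ = √μ₂ = √1.8225 = 1.35000
σ³ = μ₂^(3/2) = 2.46038
γ₁ = μ₃/σ³ = -4.95 / 2.46038 ≈ -2.0119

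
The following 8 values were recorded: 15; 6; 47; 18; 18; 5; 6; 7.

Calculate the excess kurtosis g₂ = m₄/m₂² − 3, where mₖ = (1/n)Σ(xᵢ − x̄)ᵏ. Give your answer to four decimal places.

x̄ = 15.2500
Σ(xᵢ − x̄)² = 1367.5000 ⇒ m₂ = 170.93750
Σ(xᵢ − x̄)⁴ = 1046616.9063 ⇒ m₄ = 130827.11328
m₂² = 29219.62891
g₂ = m₄/m₂² − 3 = 4.47737 − 3 ≈ 1.4774

1.4774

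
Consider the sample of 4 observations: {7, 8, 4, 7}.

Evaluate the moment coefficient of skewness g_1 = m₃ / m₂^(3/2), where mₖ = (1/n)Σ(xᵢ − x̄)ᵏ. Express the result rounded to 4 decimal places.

x̄ = (7 + 8 + 4 + 7) / 4 = 6.5000
deviations (xᵢ − x̄): 0.5000, 1.5000, -2.5000, 0.5000
Σ(xᵢ − x̄)² = 9.0000 ⇒ m₂ = 9.0000/4 = 2.25000
Σ(xᵢ − x̄)³ = -12.0000 ⇒ m₃ = -12.0000/4 = -3.00000
m₂^(3/2) = 2.25000^(1.5) = 3.37500
g_1 = m₃ / m₂^(3/2) = -3.00000 / 3.37500 ≈ -0.8889

-0.8889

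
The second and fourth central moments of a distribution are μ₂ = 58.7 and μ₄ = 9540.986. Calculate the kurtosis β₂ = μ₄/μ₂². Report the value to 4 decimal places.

μ₂² = 58.7² = 3445.69000
μ₄/μ₂² = 9540.986 / 3445.69000 = 2.76896
β₂ ≈ 2.7690

2.7690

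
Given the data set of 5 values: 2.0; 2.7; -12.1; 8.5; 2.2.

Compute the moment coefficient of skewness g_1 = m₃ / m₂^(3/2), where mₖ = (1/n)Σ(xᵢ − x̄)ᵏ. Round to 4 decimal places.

-0.9966

x̄ = (2.0 + 2.7 - 12.1 + 8.5 + 2.2) / 5 = 0.6600
deviations (xᵢ − x̄): 1.3400, 2.0400, -12.7600, 7.8400, 1.5400
Σ(xᵢ − x̄)² = 232.6120 ⇒ m₂ = 232.6120/5 = 46.52240
Σ(xᵢ − x̄)³ = -1581.1142 ⇒ m₃ = -1581.1142/5 = -316.22285
m₂^(3/2) = 46.52240^(1.5) = 317.31687
g_1 = m₃ / m₂^(3/2) = -316.22285 / 317.31687 ≈ -0.9966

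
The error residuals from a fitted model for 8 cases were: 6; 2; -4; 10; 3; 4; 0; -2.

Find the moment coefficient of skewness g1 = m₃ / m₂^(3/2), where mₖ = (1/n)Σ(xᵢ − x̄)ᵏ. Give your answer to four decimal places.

x̄ = (6 + 2 - 4 + 10 + 3 + 4 + 0 - 2) / 8 = 2.3750
deviations (xᵢ − x̄): 3.6250, -0.3750, -6.3750, 7.6250, 0.6250, 1.6250, -2.3750, -4.3750
Σ(xᵢ − x̄)² = 139.8750 ⇒ m₂ = 139.8750/8 = 17.48438
Σ(xᵢ − x̄)³ = 139.2188 ⇒ m₃ = 139.2188/8 = 17.40234
m₂^(3/2) = 17.48438^(1.5) = 73.10973
g1 = m₃ / m₂^(3/2) = 17.40234 / 73.10973 ≈ 0.2380

0.2380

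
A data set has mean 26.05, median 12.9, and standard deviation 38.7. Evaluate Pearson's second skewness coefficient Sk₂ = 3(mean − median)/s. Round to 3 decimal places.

Sk₂ = 3(26.05 − 12.9) / 38.7 = 3 × 13.1500 / 38.7
    = 39.4500 / 38.7 ≈ 1.019

1.019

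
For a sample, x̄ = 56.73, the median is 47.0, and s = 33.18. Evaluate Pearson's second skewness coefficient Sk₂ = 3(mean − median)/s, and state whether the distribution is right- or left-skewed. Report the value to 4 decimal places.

0.8797, right-skewed

Sk₂ = 3(56.73 − 47.0) / 33.18 = 3 × 9.7300 / 33.18
    = 29.1900 / 33.18 ≈ 0.8797
Sk₂ > 0 ⇒ mean > median ⇒ right-skewed (positive skew).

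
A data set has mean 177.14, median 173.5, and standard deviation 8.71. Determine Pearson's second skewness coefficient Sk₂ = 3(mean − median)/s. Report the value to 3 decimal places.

Sk₂ = 3(177.14 − 173.5) / 8.71 = 3 × 3.6400 / 8.71
    = 10.9200 / 8.71 ≈ 1.254

1.254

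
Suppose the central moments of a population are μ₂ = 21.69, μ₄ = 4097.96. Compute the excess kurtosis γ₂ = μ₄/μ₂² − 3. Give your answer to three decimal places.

μ₂² = 21.69² = 470.45610
μ₄/μ₂² = 4097.96 / 470.45610 = 8.71061
γ₂ = 8.71061 − 3 ≈ 5.711

5.711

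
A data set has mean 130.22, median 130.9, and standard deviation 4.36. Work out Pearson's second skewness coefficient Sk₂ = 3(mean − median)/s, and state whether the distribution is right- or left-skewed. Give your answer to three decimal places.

-0.468, left-skewed

Sk₂ = 3(130.22 − 130.9) / 4.36 = 3 × -0.6800 / 4.36
    = -2.0400 / 4.36 ≈ -0.468
Sk₂ < 0 ⇒ mean < median ⇒ left-skewed (negative skew).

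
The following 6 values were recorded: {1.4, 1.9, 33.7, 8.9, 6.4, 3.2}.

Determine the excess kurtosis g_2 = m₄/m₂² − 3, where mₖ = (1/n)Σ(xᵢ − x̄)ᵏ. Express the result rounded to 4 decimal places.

x̄ = 9.2500
Σ(xᵢ − x̄)² = 758.2950 ⇒ m₂ = 126.38250
Σ(xᵢ − x̄)⁴ = 365489.3250 ⇒ m₄ = 60914.88751
m₂² = 15972.53631
g_2 = m₄/m₂² − 3 = 3.81373 − 3 ≈ 0.8137

0.8137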